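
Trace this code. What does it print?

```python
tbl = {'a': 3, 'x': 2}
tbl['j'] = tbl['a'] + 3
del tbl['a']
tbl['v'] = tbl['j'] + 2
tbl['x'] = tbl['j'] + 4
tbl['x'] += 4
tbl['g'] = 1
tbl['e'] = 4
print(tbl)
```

{'x': 14, 'j': 6, 'v': 8, 'g': 1, 'e': 4}

tbl['j'] = tbl['a']+3 = 6 → {'a': 3, 'x': 2, 'j': 6}
del 'a' → {'x': 2, 'j': 6}
tbl['v'] = tbl['j']+2 = 8 → {'x': 2, 'j': 6, 'v': 8}
tbl['x'] = tbl['j']+4 = 10 → {'x': 10, 'j': 6, 'v': 8}
tbl['x'] = 10+4 = 14 → {'x': 14, 'j': 6, 'v': 8}
tbl['g'] = 1 → {'x': 14, 'j': 6, 'v': 8, 'g': 1}
tbl['e'] = 4 → {'x': 14, 'j': 6, 'v': 8, 'g': 1, 'e': 4}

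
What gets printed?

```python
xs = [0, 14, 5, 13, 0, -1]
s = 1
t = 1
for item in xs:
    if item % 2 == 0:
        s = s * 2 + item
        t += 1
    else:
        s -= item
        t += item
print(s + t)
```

22

item=0: even, s = 1*2+0 = 2; t=2
item=14: even, s = 2*2+14 = 18; t=3
item=5: not even, s = 18-5 = 13; t=8
item=13: not even, s = 13-13 = 0; t=21
item=0: even, s = 0*2+0 = 0; t=22
item=-1: not even, s = 0-(-1) = 1; t=21
s+t = 1+21 = 22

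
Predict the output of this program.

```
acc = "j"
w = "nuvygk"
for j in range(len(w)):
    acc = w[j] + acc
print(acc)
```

j=0: prepend 'n' → 'nj'
j=1: prepend 'u' → 'unj'
j=2: prepend 'v' → 'vunj'
j=3: prepend 'y' → 'yvunj'
j=4: prepend 'g' → 'gyvunj'
j=5: prepend 'k' → 'kgyvunj'

kgyvunj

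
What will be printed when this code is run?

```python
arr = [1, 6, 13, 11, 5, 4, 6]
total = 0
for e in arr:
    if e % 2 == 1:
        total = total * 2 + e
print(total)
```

87

e=1: odd, total = 0*2+1 = 1
e=6: not odd
e=13: odd, total = 1*2+13 = 15
e=11: odd, total = 15*2+11 = 41
e=5: odd, total = 41*2+5 = 87
e=4: not odd
e=6: not odd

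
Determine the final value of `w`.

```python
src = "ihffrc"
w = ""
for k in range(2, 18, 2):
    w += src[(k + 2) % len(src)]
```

'rifrifri'

k=2: add src[4]='r' → 'r'
k=4: add src[0]='i' → 'ri'
k=6: add src[2]='f' → 'rif'
k=8: add src[4]='r' → 'rifr'
k=10: add src[0]='i' → 'rifri'
k=12: add src[2]='f' → 'rifrif'
k=14: add src[4]='r' → 'rifrifr'
k=16: add src[0]='i' → 'rifrifri'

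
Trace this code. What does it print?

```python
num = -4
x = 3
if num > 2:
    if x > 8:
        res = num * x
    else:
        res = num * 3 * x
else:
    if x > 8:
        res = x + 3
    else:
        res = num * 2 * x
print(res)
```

num=-4, x=3
num > 2 is False; x > 8 is False
→ res = num * 2 * x = -24

-24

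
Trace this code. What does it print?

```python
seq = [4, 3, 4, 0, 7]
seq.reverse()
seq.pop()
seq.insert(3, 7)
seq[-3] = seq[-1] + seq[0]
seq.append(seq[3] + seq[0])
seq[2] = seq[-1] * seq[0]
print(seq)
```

reverse → [7, 0, 4, 3, 4]
pop() removes 4 → [7, 0, 4, 3]
insert 7 at 3 → [7, 0, 4, 7, 3]
seq[-3] = seq[-1]+seq[0] = 3+7 = 10 → [7, 0, 10, 7, 3]
append seq[3]+seq[0] = 7+7 = 14 → [7, 0, 10, 7, 3, 14]
seq[2] = seq[-1]*seq[0] = 14*7 = 98 → [7, 0, 98, 7, 3, 14]

[7, 0, 98, 7, 3, 14]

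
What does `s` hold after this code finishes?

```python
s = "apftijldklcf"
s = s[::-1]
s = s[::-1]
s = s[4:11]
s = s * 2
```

reverse → 'fclkdljitfpa'
reverse → 'apftijldklcf'
slice [4:11] → 'ijldklc'
repeat ×2 → 'ijldklcijldklc'

'ijldklcijldklc'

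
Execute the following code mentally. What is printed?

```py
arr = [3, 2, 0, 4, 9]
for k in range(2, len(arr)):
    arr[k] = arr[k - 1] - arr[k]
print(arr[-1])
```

-11

k=2: arr[2] = 2-0 = 2 → [3, 2, 2, 4, 9]
k=3: arr[3] = 2-4 = -2 → [3, 2, 2, -2, 9]
k=4: arr[4] = (-2)-9 = -11 → [3, 2, 2, -2, -11]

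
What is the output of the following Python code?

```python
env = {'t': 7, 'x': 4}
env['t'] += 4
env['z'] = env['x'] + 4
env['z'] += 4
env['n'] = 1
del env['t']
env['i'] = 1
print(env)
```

env['t'] = 7+4 = 11 → {'t': 11, 'x': 4}
env['z'] = env['x']+4 = 8 → {'t': 11, 'x': 4, 'z': 8}
env['z'] = 8+4 = 12 → {'t': 11, 'x': 4, 'z': 12}
env['n'] = 1 → {'t': 11, 'x': 4, 'z': 12, 'n': 1}
del 't' → {'x': 4, 'z': 12, 'n': 1}
env['i'] = 1 → {'x': 4, 'z': 12, 'n': 1, 'i': 1}

{'x': 4, 'z': 12, 'n': 1, 'i': 1}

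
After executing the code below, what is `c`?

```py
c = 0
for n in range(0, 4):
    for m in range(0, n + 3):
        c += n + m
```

66

n=0,m=0: c = 0+0 = 0
n=0,m=1: c = 0+1 = 1
n=0,m=2: c = 1+2 = 3
n=1,m=0: c = 3+1 = 4
n=1,m=1: c = 4+2 = 6
n=1,m=2: c = 6+3 = 9
n=1,m=3: c = 9+4 = 13
n=2,m=0: c = 13+2 = 15
n=2,m=1: c = 15+3 = 18
n=2,m=2: c = 18+4 = 22
n=2,m=3: c = 22+5 = 27
n=2,m=4: c = 27+6 = 33
n=3,m=0: c = 33+3 = 36
n=3,m=1: c = 36+4 = 40
n=3,m=2: c = 40+5 = 45
n=3,m=3: c = 45+6 = 51
n=3,m=4: c = 51+7 = 58
n=3,m=5: c = 58+8 = 66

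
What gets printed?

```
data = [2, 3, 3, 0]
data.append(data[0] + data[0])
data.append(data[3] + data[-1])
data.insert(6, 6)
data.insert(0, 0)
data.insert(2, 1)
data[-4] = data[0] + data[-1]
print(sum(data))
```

append data[0]+data[0] = 2+2 = 4 → [2, 3, 3, 0, 4]
append data[3]+data[-1] = 0+4 = 4 → [2, 3, 3, 0, 4, 4]
insert 6 at 6 → [2, 3, 3, 0, 4, 4, 6]
insert 0 at 0 → [0, 2, 3, 3, 0, 4, 4, 6]
insert 1 at 2 → [0, 2, 1, 3, 3, 0, 4, 4, 6]
data[-4] = data[0]+data[-1] = 0+6 = 6 → [0, 2, 1, 3, 3, 6, 4, 4, 6]
sum = 29

29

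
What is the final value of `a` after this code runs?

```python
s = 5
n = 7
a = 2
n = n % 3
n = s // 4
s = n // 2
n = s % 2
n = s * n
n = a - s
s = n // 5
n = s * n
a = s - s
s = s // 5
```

0

n = 7%3 = 1
n = 5//4 = 1
s = 1//2 = 0
n = 0%2 = 0
n = 0*0 = 0
n = 2-0 = 2
s = 2//5 = 0
n = 0*2 = 0
a = 0-0 = 0
s = 0//5 = 0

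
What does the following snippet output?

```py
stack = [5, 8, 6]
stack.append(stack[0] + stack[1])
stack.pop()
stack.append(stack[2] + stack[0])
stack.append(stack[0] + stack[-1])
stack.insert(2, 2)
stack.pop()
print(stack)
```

append stack[0]+stack[1] = 5+8 = 13 → [5, 8, 6, 13]
pop() removes 13 → [5, 8, 6]
append stack[2]+stack[0] = 6+5 = 11 → [5, 8, 6, 11]
append stack[0]+stack[-1] = 5+11 = 16 → [5, 8, 6, 11, 16]
insert 2 at 2 → [5, 8, 2, 6, 11, 16]
pop() removes 16 → [5, 8, 2, 6, 11]

[5, 8, 2, 6, 11]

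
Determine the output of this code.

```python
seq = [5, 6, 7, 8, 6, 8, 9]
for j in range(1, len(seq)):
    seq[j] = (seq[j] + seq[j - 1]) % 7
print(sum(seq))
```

j=1: seq[1] = (6+5)%7 = 4 → [5, 4, 7, 8, 6, 8, 9]
j=2: seq[2] = (7+4)%7 = 4 → [5, 4, 4, 8, 6, 8, 9]
j=3: seq[3] = (8+4)%7 = 5 → [5, 4, 4, 5, 6, 8, 9]
j=4: seq[4] = (6+5)%7 = 4 → [5, 4, 4, 5, 4, 8, 9]
j=5: seq[5] = (8+4)%7 = 5 → [5, 4, 4, 5, 4, 5, 9]
j=6: seq[6] = (9+5)%7 = 0 → [5, 4, 4, 5, 4, 5, 0]
sum = 27

27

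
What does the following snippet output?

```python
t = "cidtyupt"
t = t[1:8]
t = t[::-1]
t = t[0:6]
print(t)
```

tpuytd

slice [1:8] → 'idtyupt'
reverse → 'tpuytdi'
slice [0:6] → 'tpuytd'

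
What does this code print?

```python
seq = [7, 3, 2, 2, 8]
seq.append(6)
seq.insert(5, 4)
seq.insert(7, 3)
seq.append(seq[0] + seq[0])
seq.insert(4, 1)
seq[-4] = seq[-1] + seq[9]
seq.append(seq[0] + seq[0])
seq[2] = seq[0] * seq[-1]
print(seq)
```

append 6 → [7, 3, 2, 2, 8, 6]
insert 4 at 5 → [7, 3, 2, 2, 8, 4, 6]
insert 3 at 7 → [7, 3, 2, 2, 8, 4, 6, 3]
append seq[0]+seq[0] = 7+7 = 14 → [7, 3, 2, 2, 8, 4, 6, 3, 14]
insert 1 at 4 → [7, 3, 2, 2, 1, 8, 4, 6, 3, 14]
seq[-4] = seq[-1]+seq[9] = 14+14 = 28 → [7, 3, 2, 2, 1, 8, 28, 6, 3, 14]
append seq[0]+seq[0] = 7+7 = 14 → [7, 3, 2, 2, 1, 8, 28, 6, 3, 14, 14]
seq[2] = seq[0]*seq[-1] = 7*14 = 98 → [7, 3, 98, 2, 1, 8, 28, 6, 3, 14, 14]

[7, 3, 98, 2, 1, 8, 28, 6, 3, 14, 14]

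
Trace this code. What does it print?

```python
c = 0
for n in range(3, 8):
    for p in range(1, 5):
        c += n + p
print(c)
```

n=3,p=1: c = 0+4 = 4
n=3,p=2: c = 4+5 = 9
n=3,p=3: c = 9+6 = 15
n=3,p=4: c = 15+7 = 22
n=4,p=1: c = 22+5 = 27
n=4,p=2: c = 27+6 = 33
n=4,p=3: c = 33+7 = 40
n=4,p=4: c = 40+8 = 48
n=5,p=1: c = 48+6 = 54
n=5,p=2: c = 54+7 = 61
n=5,p=3: c = 61+8 = 69
n=5,p=4: c = 69+9 = 78
n=6,p=1: c = 78+7 = 85
n=6,p=2: c = 85+8 = 93
n=6,p=3: c = 93+9 = 102
n=6,p=4: c = 102+10 = 112
n=7,p=1: c = 112+8 = 120
n=7,p=2: c = 120+9 = 129
n=7,p=3: c = 129+10 = 139
n=7,p=4: c = 139+11 = 150

150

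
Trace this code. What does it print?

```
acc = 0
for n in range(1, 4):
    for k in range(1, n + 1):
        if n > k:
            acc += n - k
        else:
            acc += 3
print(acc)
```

13

n=1,k=1: not 1>1, acc = 0+3 = 3
n=2,k=1: 2>1, acc = 3+1 = 4
n=2,k=2: not 2>2, acc = 4+3 = 7
n=3,k=1: 3>1, acc = 7+2 = 9
n=3,k=2: 3>2, acc = 9+1 = 10
n=3,k=3: not 3>3, acc = 10+3 = 13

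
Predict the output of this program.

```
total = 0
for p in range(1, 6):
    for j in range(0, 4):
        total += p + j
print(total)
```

p=1,j=0: total = 0+1 = 1
p=1,j=1: total = 1+2 = 3
p=1,j=2: total = 3+3 = 6
p=1,j=3: total = 6+4 = 10
p=2,j=0: total = 10+2 = 12
p=2,j=1: total = 12+3 = 15
p=2,j=2: total = 15+4 = 19
p=2,j=3: total = 19+5 = 24
p=3,j=0: total = 24+3 = 27
p=3,j=1: total = 27+4 = 31
p=3,j=2: total = 31+5 = 36
p=3,j=3: total = 36+6 = 42
p=4,j=0: total = 42+4 = 46
p=4,j=1: total = 46+5 = 51
p=4,j=2: total = 51+6 = 57
p=4,j=3: total = 57+7 = 64
p=5,j=0: total = 64+5 = 69
p=5,j=1: total = 69+6 = 75
p=5,j=2: total = 75+7 = 82
p=5,j=3: total = 82+8 = 90

90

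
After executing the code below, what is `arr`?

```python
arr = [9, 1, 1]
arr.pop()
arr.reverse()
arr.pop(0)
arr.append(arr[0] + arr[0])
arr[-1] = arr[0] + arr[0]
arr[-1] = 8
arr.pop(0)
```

[8]

pop() removes 1 → [9, 1]
reverse → [1, 9]
pop(0) removes 1 → [9]
append arr[0]+arr[0] = 9+9 = 18 → [9, 18]
arr[-1] = arr[0]+arr[0] = 9+9 = 18 → [9, 18]
arr[-1] = 8 → [9, 8]
pop(0) removes 9 → [8]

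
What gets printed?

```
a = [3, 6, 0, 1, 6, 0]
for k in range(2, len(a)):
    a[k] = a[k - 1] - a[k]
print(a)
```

[3, 6, 6, 5, -1, -1]

k=2: a[2] = 6-0 = 6 → [3, 6, 6, 1, 6, 0]
k=3: a[3] = 6-1 = 5 → [3, 6, 6, 5, 6, 0]
k=4: a[4] = 5-6 = -1 → [3, 6, 6, 5, -1, 0]
k=5: a[5] = (-1)-0 = -1 → [3, 6, 6, 5, -1, -1]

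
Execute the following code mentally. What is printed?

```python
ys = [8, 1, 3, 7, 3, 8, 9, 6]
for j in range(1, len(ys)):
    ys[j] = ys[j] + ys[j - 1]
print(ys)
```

[8, 9, 12, 19, 22, 30, 39, 45]

j=1: ys[1] = 1+8 = 9 → [8, 9, 3, 7, 3, 8, 9, 6]
j=2: ys[2] = 3+9 = 12 → [8, 9, 12, 7, 3, 8, 9, 6]
j=3: ys[3] = 7+12 = 19 → [8, 9, 12, 19, 3, 8, 9, 6]
j=4: ys[4] = 3+19 = 22 → [8, 9, 12, 19, 22, 8, 9, 6]
j=5: ys[5] = 8+22 = 30 → [8, 9, 12, 19, 22, 30, 9, 6]
j=6: ys[6] = 9+30 = 39 → [8, 9, 12, 19, 22, 30, 39, 6]
j=7: ys[7] = 6+39 = 45 → [8, 9, 12, 19, 22, 30, 39, 45]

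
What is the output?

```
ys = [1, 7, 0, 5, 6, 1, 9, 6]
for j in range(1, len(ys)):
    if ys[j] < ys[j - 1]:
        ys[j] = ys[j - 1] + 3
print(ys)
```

[1, 7, 10, 13, 16, 19, 22, 25]

j=1: 7>=1, unchanged → [1, 7, 0, 5, 6, 1, 9, 6]
j=2: 0<7, ys[2] = 7+3 = 10 → [1, 7, 10, 5, 6, 1, 9, 6]
j=3: 5<10, ys[3] = 10+3 = 13 → [1, 7, 10, 13, 6, 1, 9, 6]
j=4: 6<13, ys[4] = 13+3 = 16 → [1, 7, 10, 13, 16, 1, 9, 6]
j=5: 1<16, ys[5] = 16+3 = 19 → [1, 7, 10, 13, 16, 19, 9, 6]
j=6: 9<19, ys[6] = 19+3 = 22 → [1, 7, 10, 13, 16, 19, 22, 6]
j=7: 6<22, ys[7] = 22+3 = 25 → [1, 7, 10, 13, 16, 19, 22, 25]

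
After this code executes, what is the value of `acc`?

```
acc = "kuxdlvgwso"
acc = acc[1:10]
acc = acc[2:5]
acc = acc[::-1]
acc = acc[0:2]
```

'vl'

slice [1:10] → 'uxdlvgwso'
slice [2:5] → 'dlv'
reverse → 'vld'
slice [0:2] → 'vl'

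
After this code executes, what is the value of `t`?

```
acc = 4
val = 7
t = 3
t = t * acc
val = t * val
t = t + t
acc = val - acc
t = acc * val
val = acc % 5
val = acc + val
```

t = 3*4 = 12
val = 12*7 = 84
t = 12+12 = 24
acc = 84-4 = 80
t = 80*84 = 6720
val = 80%5 = 0
val = 80+0 = 80

6720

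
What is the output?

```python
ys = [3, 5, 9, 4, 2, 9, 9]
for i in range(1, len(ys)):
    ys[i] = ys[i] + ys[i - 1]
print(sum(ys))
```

i=1: ys[1] = 5+3 = 8 → [3, 8, 9, 4, 2, 9, 9]
i=2: ys[2] = 9+8 = 17 → [3, 8, 17, 4, 2, 9, 9]
i=3: ys[3] = 4+17 = 21 → [3, 8, 17, 21, 2, 9, 9]
i=4: ys[4] = 2+21 = 23 → [3, 8, 17, 21, 23, 9, 9]
i=5: ys[5] = 9+23 = 32 → [3, 8, 17, 21, 23, 32, 9]
i=6: ys[6] = 9+32 = 41 → [3, 8, 17, 21, 23, 32, 41]
sum = 145

145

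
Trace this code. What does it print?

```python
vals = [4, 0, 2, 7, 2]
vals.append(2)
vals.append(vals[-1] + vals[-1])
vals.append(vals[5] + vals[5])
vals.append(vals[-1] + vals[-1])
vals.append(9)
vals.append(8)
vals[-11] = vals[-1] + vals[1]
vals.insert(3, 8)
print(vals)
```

append 2 → [4, 0, 2, 7, 2, 2]
append vals[-1]+vals[-1] = 2+2 = 4 → [4, 0, 2, 7, 2, 2, 4]
append vals[5]+vals[5] = 2+2 = 4 → [4, 0, 2, 7, 2, 2, 4, 4]
append vals[-1]+vals[-1] = 4+4 = 8 → [4, 0, 2, 7, 2, 2, 4, 4, 8]
append 9 → [4, 0, 2, 7, 2, 2, 4, 4, 8, 9]
append 8 → [4, 0, 2, 7, 2, 2, 4, 4, 8, 9, 8]
vals[-11] = vals[-1]+vals[1] = 8+0 = 8 → [8, 0, 2, 7, 2, 2, 4, 4, 8, 9, 8]
insert 8 at 3 → [8, 0, 2, 8, 7, 2, 2, 4, 4, 8, 9, 8]

[8, 0, 2, 8, 7, 2, 2, 4, 4, 8, 9, 8]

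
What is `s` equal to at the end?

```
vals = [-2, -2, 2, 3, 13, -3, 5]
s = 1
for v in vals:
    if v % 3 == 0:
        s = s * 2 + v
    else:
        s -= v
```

v=-2: not %3==0, s = 1-(-2) = 3
v=-2: not %3==0, s = 3-(-2) = 5
v=2: not %3==0, s = 5-2 = 3
v=3: %3==0, s = 3*2+3 = 9
v=13: not %3==0, s = 9-13 = -4
v=-3: %3==0, s = (-4)*2+(-3) = -11
v=5: not %3==0, s = (-11)-5 = -16

-16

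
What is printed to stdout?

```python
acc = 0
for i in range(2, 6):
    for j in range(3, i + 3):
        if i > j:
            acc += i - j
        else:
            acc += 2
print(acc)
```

i=2,j=3: not 2>3, acc = 0+2 = 2
i=2,j=4: not 2>4, acc = 2+2 = 4
i=3,j=3: not 3>3, acc = 4+2 = 6
i=3,j=4: not 3>4, acc = 6+2 = 8
i=3,j=5: not 3>5, acc = 8+2 = 10
i=4,j=3: 4>3, acc = 10+1 = 11
i=4,j=4: not 4>4, acc = 11+2 = 13
i=4,j=5: not 4>5, acc = 13+2 = 15
i=4,j=6: not 4>6, acc = 15+2 = 17
i=5,j=3: 5>3, acc = 17+2 = 19
i=5,j=4: 5>4, acc = 19+1 = 20
i=5,j=5: not 5>5, acc = 20+2 = 22
i=5,j=6: not 5>6, acc = 22+2 = 24
i=5,j=7: not 5>7, acc = 24+2 = 26

26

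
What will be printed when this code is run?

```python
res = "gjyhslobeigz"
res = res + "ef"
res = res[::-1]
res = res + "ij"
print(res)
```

fezgiebolshyjgij

+ 'ef' → 'gjyhslobeigzef'
reverse → 'fezgiebolshyjg'
+ 'ij' → 'fezgiebolshyjgij'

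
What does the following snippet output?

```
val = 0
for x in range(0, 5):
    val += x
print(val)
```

10

x=0: val = 0+0 = 0
x=1: val = 0+1 = 1
x=2: val = 1+2 = 3
x=3: val = 3+3 = 6
x=4: val = 6+4 = 10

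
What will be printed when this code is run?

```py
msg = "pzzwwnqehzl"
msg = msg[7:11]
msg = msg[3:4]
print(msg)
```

slice [7:11] → 'ehzl'
slice [3:4] → 'l'

l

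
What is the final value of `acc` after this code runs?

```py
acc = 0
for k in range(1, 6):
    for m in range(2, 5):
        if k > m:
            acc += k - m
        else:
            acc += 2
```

k=1,m=2: not 1>2, acc = 0+2 = 2
k=1,m=3: not 1>3, acc = 2+2 = 4
k=1,m=4: not 1>4, acc = 4+2 = 6
k=2,m=2: not 2>2, acc = 6+2 = 8
k=2,m=3: not 2>3, acc = 8+2 = 10
k=2,m=4: not 2>4, acc = 10+2 = 12
k=3,m=2: 3>2, acc = 12+1 = 13
k=3,m=3: not 3>3, acc = 13+2 = 15
k=3,m=4: not 3>4, acc = 15+2 = 17
k=4,m=2: 4>2, acc = 17+2 = 19
k=4,m=3: 4>3, acc = 19+1 = 20
k=4,m=4: not 4>4, acc = 20+2 = 22
k=5,m=2: 5>2, acc = 22+3 = 25
k=5,m=3: 5>3, acc = 25+2 = 27
k=5,m=4: 5>4, acc = 27+1 = 28

28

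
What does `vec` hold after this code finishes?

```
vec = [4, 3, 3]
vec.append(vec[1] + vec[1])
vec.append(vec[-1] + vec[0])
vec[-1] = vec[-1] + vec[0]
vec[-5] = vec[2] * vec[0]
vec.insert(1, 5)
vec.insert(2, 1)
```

append vec[1]+vec[1] = 3+3 = 6 → [4, 3, 3, 6]
append vec[-1]+vec[0] = 6+4 = 10 → [4, 3, 3, 6, 10]
vec[-1] = vec[-1]+vec[0] = 10+4 = 14 → [4, 3, 3, 6, 14]
vec[-5] = vec[2]*vec[0] = 3*4 = 12 → [12, 3, 3, 6, 14]
insert 5 at 1 → [12, 5, 3, 3, 6, 14]
insert 1 at 2 → [12, 5, 1, 3, 3, 6, 14]

[12, 5, 1, 3, 3, 6, 14]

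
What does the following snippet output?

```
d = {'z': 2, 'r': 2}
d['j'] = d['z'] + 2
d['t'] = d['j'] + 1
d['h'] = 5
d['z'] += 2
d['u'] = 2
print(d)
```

{'z': 4, 'r': 2, 'j': 4, 't': 5, 'h': 5, 'u': 2}

d['j'] = d['z']+2 = 4 → {'z': 2, 'r': 2, 'j': 4}
d['t'] = d['j']+1 = 5 → {'z': 2, 'r': 2, 'j': 4, 't': 5}
d['h'] = 5 → {'z': 2, 'r': 2, 'j': 4, 't': 5, 'h': 5}
d['z'] = 2+2 = 4 → {'z': 4, 'r': 2, 'j': 4, 't': 5, 'h': 5}
d['u'] = 2 → {'z': 4, 'r': 2, 'j': 4, 't': 5, 'h': 5, 'u': 2}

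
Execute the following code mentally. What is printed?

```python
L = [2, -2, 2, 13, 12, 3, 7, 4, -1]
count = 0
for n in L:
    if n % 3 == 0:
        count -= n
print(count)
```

n=2: not %3==0
n=-2: not %3==0
n=2: not %3==0
n=13: not %3==0
n=12: %3==0, count = 0-12 = -12
n=3: %3==0, count = (-12)-3 = -15
n=7: not %3==0
n=4: not %3==0
n=-1: not %3==0

-15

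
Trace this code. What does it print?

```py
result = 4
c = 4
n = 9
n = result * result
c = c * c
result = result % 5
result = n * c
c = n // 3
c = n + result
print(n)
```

n = 4*4 = 16
c = 4*4 = 16
result = 4%5 = 4
result = 16*16 = 256
c = 16//3 = 5
c = 16+256 = 272

16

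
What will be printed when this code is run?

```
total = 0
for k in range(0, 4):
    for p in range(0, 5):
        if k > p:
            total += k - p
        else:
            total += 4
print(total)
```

66

k=0,p=0: not 0>0, total = 0+4 = 4
k=0,p=1: not 0>1, total = 4+4 = 8
k=0,p=2: not 0>2, total = 8+4 = 12
k=0,p=3: not 0>3, total = 12+4 = 16
k=0,p=4: not 0>4, total = 16+4 = 20
k=1,p=0: 1>0, total = 20+1 = 21
k=1,p=1: not 1>1, total = 21+4 = 25
k=1,p=2: not 1>2, total = 25+4 = 29
k=1,p=3: not 1>3, total = 29+4 = 33
k=1,p=4: not 1>4, total = 33+4 = 37
k=2,p=0: 2>0, total = 37+2 = 39
k=2,p=1: 2>1, total = 39+1 = 40
k=2,p=2: not 2>2, total = 40+4 = 44
k=2,p=3: not 2>3, total = 44+4 = 48
k=2,p=4: not 2>4, total = 48+4 = 52
k=3,p=0: 3>0, total = 52+3 = 55
k=3,p=1: 3>1, total = 55+2 = 57
k=3,p=2: 3>2, total = 57+1 = 58
k=3,p=3: not 3>3, total = 58+4 = 62
k=3,p=4: not 3>4, total = 62+4 = 66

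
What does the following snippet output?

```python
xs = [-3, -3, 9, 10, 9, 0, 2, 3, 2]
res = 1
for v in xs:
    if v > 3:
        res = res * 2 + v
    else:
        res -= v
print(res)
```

v=-3: not >3, res = 1-(-3) = 4
v=-3: not >3, res = 4-(-3) = 7
v=9: >3, res = 7*2+9 = 23
v=10: >3, res = 23*2+10 = 56
v=9: >3, res = 56*2+9 = 121
v=0: not >3, res = 121-0 = 121
v=2: not >3, res = 121-2 = 119
v=3: not >3, res = 119-3 = 116
v=2: not >3, res = 116-2 = 114

114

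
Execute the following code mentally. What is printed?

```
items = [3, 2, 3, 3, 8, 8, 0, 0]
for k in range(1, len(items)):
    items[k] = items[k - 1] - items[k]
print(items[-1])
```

-21

k=1: items[1] = 3-2 = 1 → [3, 1, 3, 3, 8, 8, 0, 0]
k=2: items[2] = 1-3 = -2 → [3, 1, -2, 3, 8, 8, 0, 0]
k=3: items[3] = (-2)-3 = -5 → [3, 1, -2, -5, 8, 8, 0, 0]
k=4: items[4] = (-5)-8 = -13 → [3, 1, -2, -5, -13, 8, 0, 0]
k=5: items[5] = (-13)-8 = -21 → [3, 1, -2, -5, -13, -21, 0, 0]
k=6: items[6] = (-21)-0 = -21 → [3, 1, -2, -5, -13, -21, -21, 0]
k=7: items[7] = (-21)-0 = -21 → [3, 1, -2, -5, -13, -21, -21, -21]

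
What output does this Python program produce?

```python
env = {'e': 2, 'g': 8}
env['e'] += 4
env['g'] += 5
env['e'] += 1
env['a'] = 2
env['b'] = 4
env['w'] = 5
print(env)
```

env['e'] = 2+4 = 6 → {'e': 6, 'g': 8}
env['g'] = 8+5 = 13 → {'e': 6, 'g': 13}
env['e'] = 6+1 = 7 → {'e': 7, 'g': 13}
env['a'] = 2 → {'e': 7, 'g': 13, 'a': 2}
env['b'] = 4 → {'e': 7, 'g': 13, 'a': 2, 'b': 4}
env['w'] = 5 → {'e': 7, 'g': 13, 'a': 2, 'b': 4, 'w': 5}

{'e': 7, 'g': 13, 'a': 2, 'b': 4, 'w': 5}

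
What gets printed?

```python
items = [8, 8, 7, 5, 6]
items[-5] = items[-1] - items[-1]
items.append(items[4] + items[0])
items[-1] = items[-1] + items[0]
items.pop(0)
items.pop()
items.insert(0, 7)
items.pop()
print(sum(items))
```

items[-5] = items[-1]-items[-1] = 6-6 = 0 → [0, 8, 7, 5, 6]
append items[4]+items[0] = 6+0 = 6 → [0, 8, 7, 5, 6, 6]
items[-1] = items[-1]+items[0] = 6+0 = 6 → [0, 8, 7, 5, 6, 6]
pop(0) removes 0 → [8, 7, 5, 6, 6]
pop() removes 6 → [8, 7, 5, 6]
insert 7 at 0 → [7, 8, 7, 5, 6]
pop() removes 6 → [7, 8, 7, 5]
sum = 27

27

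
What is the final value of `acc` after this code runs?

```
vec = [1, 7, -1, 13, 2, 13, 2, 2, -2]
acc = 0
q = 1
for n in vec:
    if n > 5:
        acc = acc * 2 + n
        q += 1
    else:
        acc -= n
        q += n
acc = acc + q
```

65

n=1: not >5, acc = 0-1 = -1; q=2
n=7: >5, acc = (-1)*2+7 = 5; q=3
n=-1: not >5, acc = 5-(-1) = 6; q=2
n=13: >5, acc = 6*2+13 = 25; q=3
n=2: not >5, acc = 25-2 = 23; q=5
n=13: >5, acc = 23*2+13 = 59; q=6
n=2: not >5, acc = 59-2 = 57; q=8
n=2: not >5, acc = 57-2 = 55; q=10
n=-2: not >5, acc = 55-(-2) = 57; q=8
acc+q = 57+8 = 65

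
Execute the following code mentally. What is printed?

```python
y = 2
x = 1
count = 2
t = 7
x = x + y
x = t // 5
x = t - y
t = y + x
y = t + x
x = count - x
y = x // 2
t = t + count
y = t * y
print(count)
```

2

x = 1+2 = 3
x = 7//5 = 1
x = 7-2 = 5
t = 2+5 = 7
y = 7+5 = 12
x = 2-5 = -3
y = (-3)//2 = -2
t = 7+2 = 9
y = 9*(-2) = -18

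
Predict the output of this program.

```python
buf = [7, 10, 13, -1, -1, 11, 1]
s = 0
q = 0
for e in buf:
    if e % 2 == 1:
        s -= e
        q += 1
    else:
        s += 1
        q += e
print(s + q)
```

e=7: odd, s = 0-7 = -7; q=1
e=10: not odd, s = (-7)+1 = -6; q=11
e=13: odd, s = (-6)-13 = -19; q=12
e=-1: odd, s = (-19)-(-1) = -18; q=13
e=-1: odd, s = (-18)-(-1) = -17; q=14
e=11: odd, s = (-17)-11 = -28; q=15
e=1: odd, s = (-28)-1 = -29; q=16
s+q = (-29)+16 = -13

-13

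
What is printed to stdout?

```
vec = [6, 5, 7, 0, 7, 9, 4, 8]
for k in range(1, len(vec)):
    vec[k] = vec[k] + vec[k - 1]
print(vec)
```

k=1: vec[1] = 5+6 = 11 → [6, 11, 7, 0, 7, 9, 4, 8]
k=2: vec[2] = 7+11 = 18 → [6, 11, 18, 0, 7, 9, 4, 8]
k=3: vec[3] = 0+18 = 18 → [6, 11, 18, 18, 7, 9, 4, 8]
k=4: vec[4] = 7+18 = 25 → [6, 11, 18, 18, 25, 9, 4, 8]
k=5: vec[5] = 9+25 = 34 → [6, 11, 18, 18, 25, 34, 4, 8]
k=6: vec[6] = 4+34 = 38 → [6, 11, 18, 18, 25, 34, 38, 8]
k=7: vec[7] = 8+38 = 46 → [6, 11, 18, 18, 25, 34, 38, 46]

[6, 11, 18, 18, 25, 34, 38, 46]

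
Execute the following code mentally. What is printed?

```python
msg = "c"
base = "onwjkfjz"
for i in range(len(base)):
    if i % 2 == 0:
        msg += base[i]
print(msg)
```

i=0: add 'o' → 'co'
i=1: skip
i=2: add 'w' → 'cow'
i=3: skip
i=4: add 'k' → 'cowk'
i=5: skip
i=6: add 'j' → 'cowkj'
i=7: skip

cowkj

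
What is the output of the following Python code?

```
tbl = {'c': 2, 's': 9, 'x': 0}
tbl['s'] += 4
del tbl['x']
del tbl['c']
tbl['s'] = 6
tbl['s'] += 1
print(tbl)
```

{'s': 7}

tbl['s'] = 9+4 = 13 → {'c': 2, 's': 13, 'x': 0}
del 'x' → {'c': 2, 's': 13}
del 'c' → {'s': 13}
tbl['s'] = 6 → {'s': 6}
tbl['s'] = 6+1 = 7 → {'s': 7}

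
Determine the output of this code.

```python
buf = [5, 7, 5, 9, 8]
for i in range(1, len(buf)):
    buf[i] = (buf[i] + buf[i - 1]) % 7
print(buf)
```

i=1: buf[1] = (7+5)%7 = 5 → [5, 5, 5, 9, 8]
i=2: buf[2] = (5+5)%7 = 3 → [5, 5, 3, 9, 8]
i=3: buf[3] = (9+3)%7 = 5 → [5, 5, 3, 5, 8]
i=4: buf[4] = (8+5)%7 = 6 → [5, 5, 3, 5, 6]

[5, 5, 3, 5, 6]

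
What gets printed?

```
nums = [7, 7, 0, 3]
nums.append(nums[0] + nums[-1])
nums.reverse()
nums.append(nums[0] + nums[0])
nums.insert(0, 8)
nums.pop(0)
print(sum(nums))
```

append nums[0]+nums[-1] = 7+3 = 10 → [7, 7, 0, 3, 10]
reverse → [10, 3, 0, 7, 7]
append nums[0]+nums[0] = 10+10 = 20 → [10, 3, 0, 7, 7, 20]
insert 8 at 0 → [8, 10, 3, 0, 7, 7, 20]
pop(0) removes 8 → [10, 3, 0, 7, 7, 20]
sum = 47

47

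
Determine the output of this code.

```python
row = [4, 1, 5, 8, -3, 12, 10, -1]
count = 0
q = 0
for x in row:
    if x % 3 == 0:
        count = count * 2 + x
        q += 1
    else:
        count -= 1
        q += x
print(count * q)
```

-348

x=4: not %3==0, count = 0-1 = -1; q=4
x=1: not %3==0, count = (-1)-1 = -2; q=5
x=5: not %3==0, count = (-2)-1 = -3; q=10
x=8: not %3==0, count = (-3)-1 = -4; q=18
x=-3: %3==0, count = (-4)*2+(-3) = -11; q=19
x=12: %3==0, count = (-11)*2+12 = -10; q=20
x=10: not %3==0, count = (-10)-1 = -11; q=30
x=-1: not %3==0, count = (-11)-1 = -12; q=29
count*q = (-12)*29 = -348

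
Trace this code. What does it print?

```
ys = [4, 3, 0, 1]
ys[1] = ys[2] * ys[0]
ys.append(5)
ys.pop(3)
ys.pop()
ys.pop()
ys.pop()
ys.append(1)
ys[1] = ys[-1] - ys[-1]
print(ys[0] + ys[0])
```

8

ys[1] = ys[2]*ys[0] = 0*4 = 0 → [4, 0, 0, 1]
append 5 → [4, 0, 0, 1, 5]
pop(3) removes 1 → [4, 0, 0, 5]
pop() removes 5 → [4, 0, 0]
pop() removes 0 → [4, 0]
pop() removes 0 → [4]
append 1 → [4, 1]
ys[1] = ys[-1]-ys[-1] = 1-1 = 0 → [4, 0]
ys[0]+ys[0] = 4+4 = 8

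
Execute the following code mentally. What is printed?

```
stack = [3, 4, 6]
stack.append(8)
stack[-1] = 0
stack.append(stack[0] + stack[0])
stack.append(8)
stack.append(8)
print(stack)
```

[3, 4, 6, 0, 6, 8, 8]

append 8 → [3, 4, 6, 8]
stack[-1] = 0 → [3, 4, 6, 0]
append stack[0]+stack[0] = 3+3 = 6 → [3, 4, 6, 0, 6]
append 8 → [3, 4, 6, 0, 6, 8]
append 8 → [3, 4, 6, 0, 6, 8, 8]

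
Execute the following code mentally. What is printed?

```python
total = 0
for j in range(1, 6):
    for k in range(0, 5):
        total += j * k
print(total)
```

j=1,k=0: total = 0+0 = 0
j=1,k=1: total = 0+1 = 1
j=1,k=2: total = 1+2 = 3
j=1,k=3: total = 3+3 = 6
j=1,k=4: total = 6+4 = 10
j=2,k=0: total = 10+0 = 10
j=2,k=1: total = 10+2 = 12
j=2,k=2: total = 12+4 = 16
j=2,k=3: total = 16+6 = 22
j=2,k=4: total = 22+8 = 30
j=3,k=0: total = 30+0 = 30
j=3,k=1: total = 30+3 = 33
j=3,k=2: total = 33+6 = 39
j=3,k=3: total = 39+9 = 48
j=3,k=4: total = 48+12 = 60
j=4,k=0: total = 60+0 = 60
j=4,k=1: total = 60+4 = 64
j=4,k=2: total = 64+8 = 72
j=4,k=3: total = 72+12 = 84
j=4,k=4: total = 84+16 = 100
j=5,k=0: total = 100+0 = 100
j=5,k=1: total = 100+5 = 105
j=5,k=2: total = 105+10 = 115
j=5,k=3: total = 115+15 = 130
j=5,k=4: total = 130+20 = 150

150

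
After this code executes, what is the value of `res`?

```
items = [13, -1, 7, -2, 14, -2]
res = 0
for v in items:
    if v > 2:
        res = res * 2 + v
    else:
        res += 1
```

87

v=13: >2, res = 0*2+13 = 13
v=-1: not >2, res = 13+1 = 14
v=7: >2, res = 14*2+7 = 35
v=-2: not >2, res = 35+1 = 36
v=14: >2, res = 36*2+14 = 86
v=-2: not >2, res = 86+1 = 87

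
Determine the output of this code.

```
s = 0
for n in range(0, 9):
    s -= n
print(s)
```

-36

n=0: s = 0-0 = 0
n=1: s = 0-1 = -1
n=2: s = (-1)-2 = -3
n=3: s = (-3)-3 = -6
n=4: s = (-6)-4 = -10
n=5: s = (-10)-5 = -15
n=6: s = (-15)-6 = -21
n=7: s = (-21)-7 = -28
n=8: s = (-28)-8 = -36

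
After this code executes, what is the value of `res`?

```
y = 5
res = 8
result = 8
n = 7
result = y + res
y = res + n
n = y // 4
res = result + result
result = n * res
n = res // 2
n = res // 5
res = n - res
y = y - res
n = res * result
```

result = 5+8 = 13
y = 8+7 = 15
n = 15//4 = 3
res = 13+13 = 26
result = 3*26 = 78
n = 26//2 = 13
n = 26//5 = 5
res = 5-26 = -21
y = 15-(-21) = 36
n = (-21)*78 = -1638

-21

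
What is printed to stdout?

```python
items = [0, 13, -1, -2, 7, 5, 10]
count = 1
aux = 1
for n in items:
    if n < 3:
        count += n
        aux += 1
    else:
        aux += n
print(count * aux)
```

-78

n=0: <3, count = 1+0 = 1; aux=2
n=13: not <3; aux=15
n=-1: <3, count = 1+(-1) = 0; aux=16
n=-2: <3, count = 0+(-2) = -2; aux=17
n=7: not <3; aux=24
n=5: not <3; aux=29
n=10: not <3; aux=39
count*aux = (-2)*39 = -78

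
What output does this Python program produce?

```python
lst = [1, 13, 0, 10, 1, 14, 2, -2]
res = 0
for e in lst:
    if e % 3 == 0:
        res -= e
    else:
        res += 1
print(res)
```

7

e=1: not %3==0, res = 0+1 = 1
e=13: not %3==0, res = 1+1 = 2
e=0: %3==0, res = 2-0 = 2
e=10: not %3==0, res = 2+1 = 3
e=1: not %3==0, res = 3+1 = 4
e=14: not %3==0, res = 4+1 = 5
e=2: not %3==0, res = 5+1 = 6
e=-2: not %3==0, res = 6+1 = 7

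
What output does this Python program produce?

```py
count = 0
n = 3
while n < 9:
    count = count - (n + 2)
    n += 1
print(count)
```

n=3: count = 0-5 = -5
n=4: count = (-5)-6 = -11
n=5: count = (-11)-7 = -18
n=6: count = (-18)-8 = -26
n=7: count = (-26)-9 = -35
n=8: count = (-35)-10 = -45

-45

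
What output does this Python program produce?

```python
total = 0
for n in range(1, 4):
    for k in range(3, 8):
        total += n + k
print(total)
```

n=1,k=3: total = 0+4 = 4
n=1,k=4: total = 4+5 = 9
n=1,k=5: total = 9+6 = 15
n=1,k=6: total = 15+7 = 22
n=1,k=7: total = 22+8 = 30
n=2,k=3: total = 30+5 = 35
n=2,k=4: total = 35+6 = 41
n=2,k=5: total = 41+7 = 48
n=2,k=6: total = 48+8 = 56
n=2,k=7: total = 56+9 = 65
n=3,k=3: total = 65+6 = 71
n=3,k=4: total = 71+7 = 78
n=3,k=5: total = 78+8 = 86
n=3,k=6: total = 86+9 = 95
n=3,k=7: total = 95+10 = 105

105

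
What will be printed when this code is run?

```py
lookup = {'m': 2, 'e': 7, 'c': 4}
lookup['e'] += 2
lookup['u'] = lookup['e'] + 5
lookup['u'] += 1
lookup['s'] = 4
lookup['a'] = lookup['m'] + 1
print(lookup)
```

{'m': 2, 'e': 9, 'c': 4, 'u': 15, 's': 4, 'a': 3}

lookup['e'] = 7+2 = 9 → {'m': 2, 'e': 9, 'c': 4}
lookup['u'] = lookup['e']+5 = 14 → {'m': 2, 'e': 9, 'c': 4, 'u': 14}
lookup['u'] = 14+1 = 15 → {'m': 2, 'e': 9, 'c': 4, 'u': 15}
lookup['s'] = 4 → {'m': 2, 'e': 9, 'c': 4, 'u': 15, 's': 4}
lookup['a'] = lookup['m']+1 = 3 → {'m': 2, 'e': 9, 'c': 4, 'u': 15, 's': 4, 'a': 3}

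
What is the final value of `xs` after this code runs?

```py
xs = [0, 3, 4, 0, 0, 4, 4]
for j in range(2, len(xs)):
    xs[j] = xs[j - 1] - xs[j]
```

[0, 3, -1, -1, -1, -5, -9]

j=2: xs[2] = 3-4 = -1 → [0, 3, -1, 0, 0, 4, 4]
j=3: xs[3] = (-1)-0 = -1 → [0, 3, -1, -1, 0, 4, 4]
j=4: xs[4] = (-1)-0 = -1 → [0, 3, -1, -1, -1, 4, 4]
j=5: xs[5] = (-1)-4 = -5 → [0, 3, -1, -1, -1, -5, 4]
j=6: xs[6] = (-5)-4 = -9 → [0, 3, -1, -1, -1, -5, -9]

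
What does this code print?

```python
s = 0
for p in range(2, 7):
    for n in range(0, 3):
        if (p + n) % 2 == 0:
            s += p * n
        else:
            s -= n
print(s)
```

p=2,n=0: even sum, s = 0+0 = 0
p=2,n=1: odd sum, s = 0-1 = -1
p=2,n=2: even sum, s = (-1)+4 = 3
p=3,n=0: odd sum, s = 3-0 = 3
p=3,n=1: even sum, s = 3+3 = 6
p=3,n=2: odd sum, s = 6-2 = 4
p=4,n=0: even sum, s = 4+0 = 4
p=4,n=1: odd sum, s = 4-1 = 3
p=4,n=2: even sum, s = 3+8 = 11
p=5,n=0: odd sum, s = 11-0 = 11
p=5,n=1: even sum, s = 11+5 = 16
p=5,n=2: odd sum, s = 16-2 = 14
p=6,n=0: even sum, s = 14+0 = 14
p=6,n=1: odd sum, s = 14-1 = 13
p=6,n=2: even sum, s = 13+12 = 25

25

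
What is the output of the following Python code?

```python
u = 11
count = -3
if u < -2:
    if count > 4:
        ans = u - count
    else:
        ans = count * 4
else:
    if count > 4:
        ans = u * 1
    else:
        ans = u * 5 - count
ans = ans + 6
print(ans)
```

u=11, count=-3
u < -2 is False; count > 4 is False
→ ans = u * 5 - count = 58
ans = 58+6 = 64

64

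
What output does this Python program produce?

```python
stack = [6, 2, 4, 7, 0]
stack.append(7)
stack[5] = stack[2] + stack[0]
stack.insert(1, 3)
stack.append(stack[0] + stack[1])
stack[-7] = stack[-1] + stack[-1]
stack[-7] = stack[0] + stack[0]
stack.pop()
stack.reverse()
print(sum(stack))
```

41

append 7 → [6, 2, 4, 7, 0, 7]
stack[5] = stack[2]+stack[0] = 4+6 = 10 → [6, 2, 4, 7, 0, 10]
insert 3 at 1 → [6, 3, 2, 4, 7, 0, 10]
append stack[0]+stack[1] = 6+3 = 9 → [6, 3, 2, 4, 7, 0, 10, 9]
stack[-7] = stack[-1]+stack[-1] = 9+9 = 18 → [6, 18, 2, 4, 7, 0, 10, 9]
stack[-7] = stack[0]+stack[0] = 6+6 = 12 → [6, 12, 2, 4, 7, 0, 10, 9]
pop() removes 9 → [6, 12, 2, 4, 7, 0, 10]
reverse → [10, 0, 7, 4, 2, 12, 6]
sum = 41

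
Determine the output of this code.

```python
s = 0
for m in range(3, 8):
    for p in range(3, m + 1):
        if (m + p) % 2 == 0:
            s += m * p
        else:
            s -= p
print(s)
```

205

m=3,p=3: even sum, s = 0+9 = 9
m=4,p=3: odd sum, s = 9-3 = 6
m=4,p=4: even sum, s = 6+16 = 22
m=5,p=3: even sum, s = 22+15 = 37
m=5,p=4: odd sum, s = 37-4 = 33
m=5,p=5: even sum, s = 33+25 = 58
m=6,p=3: odd sum, s = 58-3 = 55
m=6,p=4: even sum, s = 55+24 = 79
m=6,p=5: odd sum, s = 79-5 = 74
m=6,p=6: even sum, s = 74+36 = 110
m=7,p=3: even sum, s = 110+21 = 131
m=7,p=4: odd sum, s = 131-4 = 127
m=7,p=5: even sum, s = 127+35 = 162
m=7,p=6: odd sum, s = 162-6 = 156
m=7,p=7: even sum, s = 156+49 = 205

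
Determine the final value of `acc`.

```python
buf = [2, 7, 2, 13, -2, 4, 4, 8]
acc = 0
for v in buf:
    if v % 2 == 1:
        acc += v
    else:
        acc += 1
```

v=2: not odd, acc = 0+1 = 1
v=7: odd, acc = 1+7 = 8
v=2: not odd, acc = 8+1 = 9
v=13: odd, acc = 9+13 = 22
v=-2: not odd, acc = 22+1 = 23
v=4: not odd, acc = 23+1 = 24
v=4: not odd, acc = 24+1 = 25
v=8: not odd, acc = 25+1 = 26

26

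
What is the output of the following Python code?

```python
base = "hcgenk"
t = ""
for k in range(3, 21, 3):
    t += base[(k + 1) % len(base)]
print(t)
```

k=3: add base[4]='n' → 'n'
k=6: add base[1]='c' → 'nc'
k=9: add base[4]='n' → 'ncn'
k=12: add base[1]='c' → 'ncnc'
k=15: add base[4]='n' → 'ncncn'
k=18: add base[1]='c' → 'ncncnc'

ncncnc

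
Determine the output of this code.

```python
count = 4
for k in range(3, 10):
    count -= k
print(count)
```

k=3: count = 4-3 = 1
k=4: count = 1-4 = -3
k=5: count = (-3)-5 = -8
k=6: count = (-8)-6 = -14
k=7: count = (-14)-7 = -21
k=8: count = (-21)-8 = -29
k=9: count = (-29)-9 = -38

-38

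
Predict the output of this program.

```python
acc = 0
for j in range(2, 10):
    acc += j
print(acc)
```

j=2: acc = 0+2 = 2
j=3: acc = 2+3 = 5
j=4: acc = 5+4 = 9
j=5: acc = 9+5 = 14
j=6: acc = 14+6 = 20
j=7: acc = 20+7 = 27
j=8: acc = 27+8 = 35
j=9: acc = 35+9 = 44

44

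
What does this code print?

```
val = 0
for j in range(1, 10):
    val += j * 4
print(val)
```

180

j=1: val = 0+1*4 = 4
j=2: val = 4+2*4 = 12
j=3: val = 12+3*4 = 24
j=4: val = 24+4*4 = 40
j=5: val = 40+5*4 = 60
j=6: val = 60+6*4 = 84
j=7: val = 84+7*4 = 112
j=8: val = 112+8*4 = 144
j=9: val = 144+9*4 = 180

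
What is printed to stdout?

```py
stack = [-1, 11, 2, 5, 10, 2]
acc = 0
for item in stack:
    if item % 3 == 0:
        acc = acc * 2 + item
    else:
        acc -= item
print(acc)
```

-29

item=-1: not %3==0, acc = 0-(-1) = 1
item=11: not %3==0, acc = 1-11 = -10
item=2: not %3==0, acc = (-10)-2 = -12
item=5: not %3==0, acc = (-12)-5 = -17
item=10: not %3==0, acc = (-17)-10 = -27
item=2: not %3==0, acc = (-27)-2 = -29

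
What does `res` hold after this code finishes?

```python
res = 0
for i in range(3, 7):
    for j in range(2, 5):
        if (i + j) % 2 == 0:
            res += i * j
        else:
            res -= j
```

i=3,j=2: odd sum, res = 0-2 = -2
i=3,j=3: even sum, res = (-2)+9 = 7
i=3,j=4: odd sum, res = 7-4 = 3
i=4,j=2: even sum, res = 3+8 = 11
i=4,j=3: odd sum, res = 11-3 = 8
i=4,j=4: even sum, res = 8+16 = 24
i=5,j=2: odd sum, res = 24-2 = 22
i=5,j=3: even sum, res = 22+15 = 37
i=5,j=4: odd sum, res = 37-4 = 33
i=6,j=2: even sum, res = 33+12 = 45
i=6,j=3: odd sum, res = 45-3 = 42
i=6,j=4: even sum, res = 42+24 = 66

66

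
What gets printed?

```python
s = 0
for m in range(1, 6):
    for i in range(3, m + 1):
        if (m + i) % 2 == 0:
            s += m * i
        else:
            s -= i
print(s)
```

m=3,i=3: even sum, s = 0+9 = 9
m=4,i=3: odd sum, s = 9-3 = 6
m=4,i=4: even sum, s = 6+16 = 22
m=5,i=3: even sum, s = 22+15 = 37
m=5,i=4: odd sum, s = 37-4 = 33
m=5,i=5: even sum, s = 33+25 = 58

58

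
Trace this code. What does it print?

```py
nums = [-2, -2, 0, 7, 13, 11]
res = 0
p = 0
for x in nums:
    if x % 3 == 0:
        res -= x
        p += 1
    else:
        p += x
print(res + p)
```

x=-2: not %3==0; p=-2
x=-2: not %3==0; p=-4
x=0: %3==0, res = 0-0 = 0; p=-3
x=7: not %3==0; p=4
x=13: not %3==0; p=17
x=11: not %3==0; p=28
res+p = 0+28 = 28

28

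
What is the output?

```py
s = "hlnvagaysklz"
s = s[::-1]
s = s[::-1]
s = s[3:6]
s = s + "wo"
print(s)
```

vagwo

reverse → 'zlksyagavnlh'
reverse → 'hlnvagaysklz'
slice [3:6] → 'vag'
+ 'wo' → 'vagwo'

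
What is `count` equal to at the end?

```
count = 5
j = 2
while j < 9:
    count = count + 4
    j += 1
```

j=2: count = 5+4 = 9
j=3: count = 9+4 = 13
j=4: count = 13+4 = 17
j=5: count = 17+4 = 21
j=6: count = 21+4 = 25
j=7: count = 25+4 = 29
j=8: count = 29+4 = 33

33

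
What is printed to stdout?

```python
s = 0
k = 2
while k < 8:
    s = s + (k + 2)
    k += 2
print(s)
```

18

k=2: s = 0+4 = 4
k=4: s = 4+6 = 10
k=6: s = 10+8 = 18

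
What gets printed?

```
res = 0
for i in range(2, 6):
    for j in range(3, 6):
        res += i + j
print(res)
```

90

i=2,j=3: res = 0+5 = 5
i=2,j=4: res = 5+6 = 11
i=2,j=5: res = 11+7 = 18
i=3,j=3: res = 18+6 = 24
i=3,j=4: res = 24+7 = 31
i=3,j=5: res = 31+8 = 39
i=4,j=3: res = 39+7 = 46
i=4,j=4: res = 46+8 = 54
i=4,j=5: res = 54+9 = 63
i=5,j=3: res = 63+8 = 71
i=5,j=4: res = 71+9 = 80
i=5,j=5: res = 80+10 = 90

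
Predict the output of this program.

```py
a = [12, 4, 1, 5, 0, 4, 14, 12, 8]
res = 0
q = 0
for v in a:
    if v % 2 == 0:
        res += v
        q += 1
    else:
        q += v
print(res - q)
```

41

v=12: even, res = 0+12 = 12; q=1
v=4: even, res = 12+4 = 16; q=2
v=1: not even; q=3
v=5: not even; q=8
v=0: even, res = 16+0 = 16; q=9
v=4: even, res = 16+4 = 20; q=10
v=14: even, res = 20+14 = 34; q=11
v=12: even, res = 34+12 = 46; q=12
v=8: even, res = 46+8 = 54; q=13
res-q = 54-13 = 41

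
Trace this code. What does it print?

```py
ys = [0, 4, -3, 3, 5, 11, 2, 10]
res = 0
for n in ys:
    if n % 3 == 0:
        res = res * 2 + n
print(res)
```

-3

n=0: %3==0, res = 0*2+0 = 0
n=4: not %3==0
n=-3: %3==0, res = 0*2+(-3) = -3
n=3: %3==0, res = (-3)*2+3 = -3
n=5: not %3==0
n=11: not %3==0
n=2: not %3==0
n=10: not %3==0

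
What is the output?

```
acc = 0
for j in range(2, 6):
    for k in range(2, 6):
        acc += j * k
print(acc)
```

196

j=2,k=2: acc = 0+4 = 4
j=2,k=3: acc = 4+6 = 10
j=2,k=4: acc = 10+8 = 18
j=2,k=5: acc = 18+10 = 28
j=3,k=2: acc = 28+6 = 34
j=3,k=3: acc = 34+9 = 43
j=3,k=4: acc = 43+12 = 55
j=3,k=5: acc = 55+15 = 70
j=4,k=2: acc = 70+8 = 78
j=4,k=3: acc = 78+12 = 90
j=4,k=4: acc = 90+16 = 106
j=4,k=5: acc = 106+20 = 126
j=5,k=2: acc = 126+10 = 136
j=5,k=3: acc = 136+15 = 151
j=5,k=4: acc = 151+20 = 171
j=5,k=5: acc = 171+25 = 196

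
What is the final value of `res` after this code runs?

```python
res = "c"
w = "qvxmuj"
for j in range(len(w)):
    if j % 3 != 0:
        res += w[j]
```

'cvxuj'

j=0: skip
j=1: add 'v' → 'cv'
j=2: add 'x' → 'cvx'
j=3: skip
j=4: add 'u' → 'cvxu'
j=5: add 'j' → 'cvxuj'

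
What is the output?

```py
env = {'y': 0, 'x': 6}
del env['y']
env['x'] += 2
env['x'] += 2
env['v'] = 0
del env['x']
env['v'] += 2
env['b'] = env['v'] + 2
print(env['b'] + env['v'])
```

6

del 'y' → {'x': 6}
env['x'] = 6+2 = 8 → {'x': 8}
env['x'] = 8+2 = 10 → {'x': 10}
env['v'] = 0 → {'x': 10, 'v': 0}
del 'x' → {'v': 0}
env['v'] = 0+2 = 2 → {'v': 2}
env['b'] = env['v']+2 = 4 → {'v': 2, 'b': 4}
env['b']+env['v'] = 4+2 = 6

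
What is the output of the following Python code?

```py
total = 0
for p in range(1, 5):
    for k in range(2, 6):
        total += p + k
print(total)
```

96

p=1,k=2: total = 0+3 = 3
p=1,k=3: total = 3+4 = 7
p=1,k=4: total = 7+5 = 12
p=1,k=5: total = 12+6 = 18
p=2,k=2: total = 18+4 = 22
p=2,k=3: total = 22+5 = 27
p=2,k=4: total = 27+6 = 33
p=2,k=5: total = 33+7 = 40
p=3,k=2: total = 40+5 = 45
p=3,k=3: total = 45+6 = 51
p=3,k=4: total = 51+7 = 58
p=3,k=5: total = 58+8 = 66
p=4,k=2: total = 66+6 = 72
p=4,k=3: total = 72+7 = 79
p=4,k=4: total = 79+8 = 87
p=4,k=5: total = 87+9 = 96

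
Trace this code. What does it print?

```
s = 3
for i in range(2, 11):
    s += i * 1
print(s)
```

57

i=2: s = 3+2*1 = 5
i=3: s = 5+3*1 = 8
i=4: s = 8+4*1 = 12
i=5: s = 12+5*1 = 17
i=6: s = 17+6*1 = 23
i=7: s = 23+7*1 = 30
i=8: s = 30+8*1 = 38
i=9: s = 38+9*1 = 47
i=10: s = 47+10*1 = 57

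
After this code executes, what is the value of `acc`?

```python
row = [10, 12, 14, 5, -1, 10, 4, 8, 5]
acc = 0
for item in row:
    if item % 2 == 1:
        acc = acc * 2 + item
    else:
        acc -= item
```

item=10: not odd, acc = 0-10 = -10
item=12: not odd, acc = (-10)-12 = -22
item=14: not odd, acc = (-22)-14 = -36
item=5: odd, acc = (-36)*2+5 = -67
item=-1: odd, acc = (-67)*2+(-1) = -135
item=10: not odd, acc = (-135)-10 = -145
item=4: not odd, acc = (-145)-4 = -149
item=8: not odd, acc = (-149)-8 = -157
item=5: odd, acc = (-157)*2+5 = -309

-309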